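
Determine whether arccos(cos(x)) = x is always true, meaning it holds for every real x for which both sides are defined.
No, this is NOT an identity.

Claim: arccos(cos(x)) = x.
Test a specific point where both sides are defined: x = -π/3.
LHS = arccos(cos(x)) ≈ 1.0472
RHS = x ≈ -1.0472
Since 1.0472 ≠ -1.0472, the equation fails at this point, so it cannot hold for every real x for which both sides are defined.
arccos only returns values in [0, π], so arccos(cos(x)) = x holds only for x in that interval, not for all real x.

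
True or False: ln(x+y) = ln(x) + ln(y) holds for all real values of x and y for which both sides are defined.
False.

Claim: ln(x+y) = ln(x) + ln(y).
Test a specific point where both sides are defined: x = 3, y = 5.
LHS = ln(x+y) ≈ 2.0794
RHS = ln(x) + ln(y) ≈ 2.7081
Since 2.0794 ≠ 2.7081, the equation fails at this point, so it cannot hold for all real values of x and y for which both sides are defined.
ln(x) + ln(y) = ln(xy), not ln(x+y).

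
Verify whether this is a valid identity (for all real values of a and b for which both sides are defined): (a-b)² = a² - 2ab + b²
Yes, this is an identity.

Claim: (a-b)² = a² - 2ab + b².
Reasoning: Expand: (a-b)² = (a-b)(a-b) = a·a - a·b - b·a + b·b = a² - 2ab + b².
So the two sides agree for all real values of a and b for which both sides are defined.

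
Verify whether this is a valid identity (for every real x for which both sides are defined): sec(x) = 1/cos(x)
Claim: sec(x) = 1/cos(x).
Reasoning: sec(x) is by definition the reciprocal of cos(x), wherever cos(x) ≠ 0.
So the two sides agree for every real x for which both sides are defined.

Conclusion: Yes, this is an identity.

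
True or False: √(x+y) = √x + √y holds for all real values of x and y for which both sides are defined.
Claim: √(x+y) = √x + √y.
Test a specific point where both sides are defined: x = 1, y = 1.
LHS = √(x+y) ≈ 1.4142
RHS = √x + √y ≈ 2.0000
Since 1.4142 ≠ 2.0000, the equation fails at this point, so it cannot hold for all real values of x and y for which both sides are defined.
Squaring the right side gives x + 2√(xy) + y, not x + y.

Conclusion: False.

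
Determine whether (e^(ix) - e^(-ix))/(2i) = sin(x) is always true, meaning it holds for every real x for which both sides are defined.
Yes, this is an identity.

Claim: (e^(ix) - e^(-ix))/(2i) = sin(x).
Reasoning: By Euler's formula e^(ix) = cos(x) + i·sin(x) and e^(-ix) = cos(x) - i·sin(x). Subtracting cancels the cosine terms: e^(ix) - e^(-ix) = 2i·sin(x); divide by 2i.
So the two sides agree for every real x for which both sides are defined.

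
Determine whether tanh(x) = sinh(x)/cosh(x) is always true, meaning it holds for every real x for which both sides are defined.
Claim: tanh(x) = sinh(x)/cosh(x).
Reasoning: tanh(x) is defined as sinh(x)/cosh(x) = (e^x - e^-x)/(e^x + e^-x); cosh(x) ≥ 1 is never zero, so this holds for every real x.
So the two sides agree for every real x for which both sides are defined.

Conclusion: Yes, this is an identity.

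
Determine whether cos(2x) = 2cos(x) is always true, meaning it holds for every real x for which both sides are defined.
No, this is NOT an identity.

Claim: cos(2x) = 2cos(x).
Test a specific point where both sides are defined: x = π/4.
LHS = cos(2x) ≈ 0.0000
RHS = 2cos(x) ≈ 1.4142
Since 0.0000 ≠ 1.4142, the equation fails at this point, so it cannot hold for every real x for which both sides are defined.
The correct double-angle formula is cos(2x) = cos²x - sin²x.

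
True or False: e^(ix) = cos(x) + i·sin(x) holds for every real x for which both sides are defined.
Claim: e^(ix) = cos(x) + i·sin(x).
Reasoning: Euler's formula. Expand e^(ix) = Σ (ix)^k / k!. Since i² = -1, the even-k terms are Σ (-1)^m x^(2m)/(2m)! = cos(x) and the odd-k terms are i · Σ (-1)^m x^(2m+1)/(2m+1)! = i·sin(x).
So the two sides agree for every real x for which both sides are defined.

Conclusion: True.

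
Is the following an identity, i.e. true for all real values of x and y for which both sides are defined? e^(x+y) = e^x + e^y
No, this is NOT an identity.

Claim: e^(x+y) = e^x + e^y.
Test a specific point where both sides are defined: x = 1, y = 3/2.
LHS = e^(x+y) ≈ 12.1825
RHS = e^x + e^y ≈ 7.2000
Since 12.1825 ≠ 7.2000, the equation fails at this point, so it cannot hold for all real values of x and y for which both sides are defined.
The correct rule is e^(x+y) = e^x · e^y (a product, not a sum).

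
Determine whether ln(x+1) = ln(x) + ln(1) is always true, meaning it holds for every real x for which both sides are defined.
Claim: ln(x+1) = ln(x) + ln(1).
Test a specific point where both sides are defined: x = 2.
LHS = ln(x+1) ≈ 1.0986
RHS = ln(x) + ln(1) ≈ 0.6931
Since 1.0986 ≠ 0.6931, the equation fails at this point, so it cannot hold for every real x for which both sides are defined.
ln(1) = 0, so the right side is just ln(x), which differs from ln(x+1).

Conclusion: No, this is NOT an identity.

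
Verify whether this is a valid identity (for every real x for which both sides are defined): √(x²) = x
Claim: √(x²) = x.
Test a specific point where both sides are defined: x = -1.
LHS = √(x²) ≈ 1.0000
RHS = x ≈ -1.0000
Since 1.0000 ≠ -1.0000, the equation fails at this point, so it cannot hold for every real x for which both sides are defined.
√(x²) = |x|, which differs from x whenever x < 0 (both sides are defined for every real x).

Conclusion: No, this is NOT an identity.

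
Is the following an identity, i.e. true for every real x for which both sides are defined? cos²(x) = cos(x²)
Claim: cos²(x) = cos(x²).
Test a specific point where both sides are defined: x = π/4.
LHS = cos²(x) ≈ 0.5000
RHS = cos(x²) ≈ 0.8157
Since 0.5000 ≠ 0.8157, the equation fails at this point, so it cannot hold for every real x for which both sides are defined.
cos²(x) means (cos x)², squaring the output; cos(x²) squares the input. These are different functions.

Conclusion: No, this is NOT an identity.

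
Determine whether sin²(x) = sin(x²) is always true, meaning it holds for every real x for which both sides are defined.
Claim: sin²(x) = sin(x²).
Test a specific point where both sides are defined: x = -π/6.
LHS = sin²(x) ≈ 0.2500
RHS = sin(x²) ≈ 0.2707
Since 0.2500 ≠ 0.2707, the equation fails at this point, so it cannot hold for every real x for which both sides are defined.
sin²(x) means (sin x)², squaring the output; sin(x²) squares the input. These are different functions.

Conclusion: No, this is NOT an identity.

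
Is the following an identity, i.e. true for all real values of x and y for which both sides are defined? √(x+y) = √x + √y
No, this is NOT an identity.

Claim: √(x+y) = √x + √y.
Test a specific point where both sides are defined: x = 3/2, y = 2.
LHS = √(x+y) ≈ 1.8708
RHS = √x + √y ≈ 2.6390
Since 1.8708 ≠ 2.6390, the equation fails at this point, so it cannot hold for all real values of x and y for which both sides are defined.
Squaring the right side gives x + 2√(xy) + y, not x + y.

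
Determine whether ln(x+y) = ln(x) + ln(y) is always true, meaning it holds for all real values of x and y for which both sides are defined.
Claim: ln(x+y) = ln(x) + ln(y).
Test a specific point where both sides are defined: x = 1/2, y = 2.
LHS = ln(x+y) ≈ 0.9163
RHS = ln(x) + ln(y) ≈ 0.0000
Since 0.9163 ≠ 0.0000, the equation fails at this point, so it cannot hold for all real values of x and y for which both sides are defined.
ln(x) + ln(y) = ln(xy), not ln(x+y).

Conclusion: No, this is NOT an identity.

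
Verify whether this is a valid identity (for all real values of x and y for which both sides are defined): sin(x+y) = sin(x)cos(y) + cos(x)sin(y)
Claim: sin(x+y) = sin(x)cos(y) + cos(x)sin(y).
Reasoning: By Euler's formula e^(i(x+y)) = e^(ix)·e^(iy) = (cos x + i·sin x)(cos y + i·sin y). The imaginary part of the left side is sin(x+y); the imaginary part of the product is sin(x)cos(y) + cos(x)sin(y).
So the two sides agree for all real values of x and y for which both sides are defined.

Conclusion: Yes, this is an identity.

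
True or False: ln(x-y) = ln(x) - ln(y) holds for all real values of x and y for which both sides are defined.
False.

Claim: ln(x-y) = ln(x) - ln(y).
Test a specific point where both sides are defined: x = 4, y = 1/2.
LHS = ln(x-y) ≈ 1.2528
RHS = ln(x) - ln(y) ≈ 2.0794
Since 1.2528 ≠ 2.0794, the equation fails at this point, so it cannot hold for all real values of x and y for which both sides are defined.
ln(x) - ln(y) = ln(x/y), not ln(x-y).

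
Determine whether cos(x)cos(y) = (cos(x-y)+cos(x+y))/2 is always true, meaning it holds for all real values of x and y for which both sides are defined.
Claim: cos(x)cos(y) = (cos(x-y)+cos(x+y))/2.
Reasoning: cos(x-y) = cos(x)cos(y) + sin(x)sin(y) and cos(x+y) = cos(x)cos(y) - sin(x)sin(y). Adding, cos(x-y) + cos(x+y) = 2cos(x)cos(y); divide by 2.
So the two sides agree for all real values of x and y for which both sides are defined.

Conclusion: Yes, this is an identity.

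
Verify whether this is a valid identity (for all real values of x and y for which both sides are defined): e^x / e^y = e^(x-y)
Yes, this is an identity.

Claim: e^x / e^y = e^(x-y).
Reasoning: 1/e^y = e^(-y), so e^x / e^y = e^x · e^(-y) = e^(x + (-y)) = e^(x-y) by the product rule for exponents.
So the two sides agree for all real values of x and y for which both sides are defined.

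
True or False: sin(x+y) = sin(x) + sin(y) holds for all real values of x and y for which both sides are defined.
Claim: sin(x+y) = sin(x) + sin(y).
Test a specific point where both sides are defined: x = -π/4, y = π/6.
LHS = sin(x+y) ≈ -0.2588
RHS = sin(x) + sin(y) ≈ -0.2071
Since -0.2588 ≠ -0.2071, the equation fails at this point, so it cannot hold for all real values of x and y for which both sides are defined.
The correct expansion is sin(x+y) = sin(x)cos(y) + cos(x)sin(y); sine is not additive.

Conclusion: False.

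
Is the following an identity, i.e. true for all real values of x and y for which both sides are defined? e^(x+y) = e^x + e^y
No, this is NOT an identity.

Claim: e^(x+y) = e^x + e^y.
Test a specific point where both sides are defined: x = -3, y = -3.
LHS = e^(x+y) ≈ 0.0025
RHS = e^x + e^y ≈ 0.0996
Since 0.0025 ≠ 0.0996, the equation fails at this point, so it cannot hold for all real values of x and y for which both sides are defined.
The correct rule is e^(x+y) = e^x · e^y (a product, not a sum).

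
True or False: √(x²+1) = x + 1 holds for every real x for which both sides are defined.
Claim: √(x²+1) = x + 1.
Test a specific point where both sides are defined: x = 2.
LHS = √(x²+1) ≈ 2.2361
RHS = x + 1 ≈ 3.0000
Since 2.2361 ≠ 3.0000, the equation fails at this point, so it cannot hold for every real x for which both sides are defined.
(x+1)² = x² + 2x + 1 ≠ x² + 1 unless x = 0.

Conclusion: False.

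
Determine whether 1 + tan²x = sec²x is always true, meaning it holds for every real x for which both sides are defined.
Claim: 1 + tan²x = sec²x.
Reasoning: Start from sin²x + cos²x = 1 and divide every term by cos²x (allowed wherever tan x and sec x are defined): tan²x + 1 = 1/cos²x = sec²x.
So the two sides agree for every real x for which both sides are defined.

Conclusion: Yes, this is an identity.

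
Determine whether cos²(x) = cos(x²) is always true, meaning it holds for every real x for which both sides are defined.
Claim: cos²(x) = cos(x²).
Test a specific point where both sides are defined: x = π/2.
LHS = cos²(x) ≈ 0.0000
RHS = cos(x²) ≈ -0.7812
Since 0.0000 ≠ -0.7812, the equation fails at this point, so it cannot hold for every real x for which both sides are defined.
cos²(x) means (cos x)², squaring the output; cos(x²) squares the input. These are different functions.

Conclusion: No, this is NOT an identity.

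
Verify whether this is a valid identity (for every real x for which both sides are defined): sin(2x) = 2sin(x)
No, this is NOT an identity.

Claim: sin(2x) = 2sin(x).
Test a specific point where both sides are defined: x = 2π/3.
LHS = sin(2x) ≈ -0.8660
RHS = 2sin(x) ≈ 1.7321
Since -0.8660 ≠ 1.7321, the equation fails at this point, so it cannot hold for every real x for which both sides are defined.
The correct double-angle formula is sin(2x) = 2sin(x)cos(x).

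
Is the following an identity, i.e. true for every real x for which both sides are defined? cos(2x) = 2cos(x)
Claim: cos(2x) = 2cos(x).
Test a specific point where both sides are defined: x = π/6.
LHS = cos(2x) ≈ 0.5000
RHS = 2cos(x) ≈ 1.7321
Since 0.5000 ≠ 1.7321, the equation fails at this point, so it cannot hold for every real x for which both sides are defined.
The correct double-angle formula is cos(2x) = cos²x - sin²x.

Conclusion: No, this is NOT an identity.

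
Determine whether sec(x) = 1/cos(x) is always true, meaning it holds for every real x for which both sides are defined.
Yes, this is an identity.

Claim: sec(x) = 1/cos(x).
Reasoning: sec(x) is by definition the reciprocal of cos(x), wherever cos(x) ≠ 0.
So the two sides agree for every real x for which both sides are defined.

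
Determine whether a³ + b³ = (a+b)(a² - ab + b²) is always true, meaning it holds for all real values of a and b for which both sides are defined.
Claim: a³ + b³ = (a+b)(a² - ab + b²).
Reasoning: Expand the right side: (a+b)(a² - ab + b²) = a³ - a²b + ab² + a²b - ab² + b³ = a³ + b³ (the middle terms cancel in pairs).
So the two sides agree for all real values of a and b for which both sides are defined.

Conclusion: Yes, this is an identity.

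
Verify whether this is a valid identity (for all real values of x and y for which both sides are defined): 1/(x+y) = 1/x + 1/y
Claim: 1/(x+y) = 1/x + 1/y.
Test a specific point where both sides are defined: x = 3/2, y = 5.
LHS = 1/(x+y) ≈ 0.1538
RHS = 1/x + 1/y ≈ 0.8667
Since 0.1538 ≠ 0.8667, the equation fails at this point, so it cannot hold for all real values of x and y for which both sides are defined.
1/x + 1/y = (x+y)/(xy), which is not 1/(x+y).

Conclusion: No, this is NOT an identity.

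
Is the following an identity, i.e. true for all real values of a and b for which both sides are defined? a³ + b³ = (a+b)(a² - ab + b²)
Yes, this is an identity.

Claim: a³ + b³ = (a+b)(a² - ab + b²).
Reasoning: Expand the right side: (a+b)(a² - ab + b²) = a³ - a²b + ab² + a²b - ab² + b³ = a³ + b³ (the middle terms cancel in pairs).
So the two sides agree for all real values of a and b for which both sides are defined.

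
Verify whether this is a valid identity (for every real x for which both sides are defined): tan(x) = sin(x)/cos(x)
Claim: tan(x) = sin(x)/cos(x).
Reasoning: For an angle x whose terminal point on the unit circle is (cos x, sin x), tan(x) is defined as the ratio (second coordinate)/(first coordinate) = sin(x)/cos(x), wherever cos(x) ≠ 0.
So the two sides agree for every real x for which both sides are defined.

Conclusion: Yes, this is an identity.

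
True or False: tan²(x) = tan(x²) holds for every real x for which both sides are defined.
False.

Claim: tan²(x) = tan(x²).
Test a specific point where both sides are defined: x = π/6.
LHS = tan²(x) ≈ 0.3333
RHS = tan(x²) ≈ 0.2812
Since 0.3333 ≠ 0.2812, the equation fails at this point, so it cannot hold for every real x for which both sides are defined.
tan²(x) means (tan x)², squaring the output; tan(x²) squares the input. These are different functions.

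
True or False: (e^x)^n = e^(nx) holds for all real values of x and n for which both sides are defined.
True.

Claim: (e^x)^n = e^(nx).
Reasoning: e^x is a positive real number, and for a positive base B and real exponent n, B^n = e^(n·ln B). With B = e^x, ln B = x, so (e^x)^n = e^(n·x).
So the two sides agree for all real values of x and n for which both sides are defined.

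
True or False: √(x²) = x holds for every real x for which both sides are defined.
False.

Claim: √(x²) = x.
Test a specific point where both sides are defined: x = -3.
LHS = √(x²) ≈ 3.0000
RHS = x ≈ -3.0000
Since 3.0000 ≠ -3.0000, the equation fails at this point, so it cannot hold for every real x for which both sides are defined.
√(x²) = |x|, which differs from x whenever x < 0 (both sides are defined for every real x).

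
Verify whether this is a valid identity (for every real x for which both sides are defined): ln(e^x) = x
Claim: ln(e^x) = x.
Reasoning: ln is the inverse of the exponential: ln(e^x) asks for the exponent p with e^p = e^x, and since e^p is one-to-one that exponent is p = x.
So the two sides agree for every real x for which both sides are defined.

Conclusion: Yes, this is an identity.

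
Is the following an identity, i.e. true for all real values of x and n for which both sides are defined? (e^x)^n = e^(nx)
Yes, this is an identity.

Claim: (e^x)^n = e^(nx).
Reasoning: e^x is a positive real number, and for a positive base B and real exponent n, B^n = e^(n·ln B). With B = e^x, ln B = x, so (e^x)^n = e^(n·x).
So the two sides agree for all real values of x and n for which both sides are defined.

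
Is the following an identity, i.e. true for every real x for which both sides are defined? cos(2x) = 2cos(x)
No, this is NOT an identity.

Claim: cos(2x) = 2cos(x).
Test a specific point where both sides are defined: x = π.
LHS = cos(2x) ≈ 1.0000
RHS = 2cos(x) ≈ -2.0000
Since 1.0000 ≠ -2.0000, the equation fails at this point, so it cannot hold for every real x for which both sides are defined.
The correct double-angle formula is cos(2x) = cos²x - sin²x.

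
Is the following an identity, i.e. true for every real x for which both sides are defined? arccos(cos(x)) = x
No, this is NOT an identity.

Claim: arccos(cos(x)) = x.
Test a specific point where both sides are defined: x = -π/2.
LHS = arccos(cos(x)) ≈ 1.5708
RHS = x ≈ -1.5708
Since 1.5708 ≠ -1.5708, the equation fails at this point, so it cannot hold for every real x for which both sides are defined.
arccos only returns values in [0, π], so arccos(cos(x)) = x holds only for x in that interval, not for all real x.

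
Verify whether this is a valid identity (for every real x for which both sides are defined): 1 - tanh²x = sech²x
Yes, this is an identity.

Claim: 1 - tanh²x = sech²x.
Reasoning: Divide cosh²x - sinh²x = 1 through by cosh²x (never zero): 1 - tanh²x = 1/cosh²x = sech²x.
So the two sides agree for every real x for which both sides are defined.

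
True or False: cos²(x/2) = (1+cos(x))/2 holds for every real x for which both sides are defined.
Claim: cos²(x/2) = (1+cos(x))/2.
Reasoning: Use cos(2θ) = 2cos²θ - 1 with θ = x/2: cos(x) = 2cos²(x/2) - 1. Solving for cos²(x/2) gives (1 + cos(x))/2.
So the two sides agree for every real x for which both sides are defined.

Conclusion: True.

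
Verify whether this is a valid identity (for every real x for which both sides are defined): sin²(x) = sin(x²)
No, this is NOT an identity.

Claim: sin²(x) = sin(x²).
Test a specific point where both sides are defined: x = -π/4.
LHS = sin²(x) ≈ 0.5000
RHS = sin(x²) ≈ 0.5785
Since 0.5000 ≠ 0.5785, the equation fails at this point, so it cannot hold for every real x for which both sides are defined.
sin²(x) means (sin x)², squaring the output; sin(x²) squares the input. These are different functions.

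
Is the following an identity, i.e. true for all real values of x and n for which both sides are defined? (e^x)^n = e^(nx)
Yes, this is an identity.

Claim: (e^x)^n = e^(nx).
Reasoning: e^x is a positive real number, and for a positive base B and real exponent n, B^n = e^(n·ln B). With B = e^x, ln B = x, so (e^x)^n = e^(n·x).
So the two sides agree for all real values of x and n for which both sides are defined.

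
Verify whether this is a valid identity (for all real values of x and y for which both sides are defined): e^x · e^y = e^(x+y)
Yes, this is an identity.

Claim: e^x · e^y = e^(x+y).
Reasoning: This is the law of exponents for a common base: multiplying powers adds exponents. E.g. from the series, (Σ x^j/j!)(Σ y^k/k!) = Σ_m (Σ_{j+k=m} x^j y^k/(j!k!)) = Σ_m (x+y)^m/m! by the binomial theorem.
So the two sides agree for all real values of x and y for which both sides are defined.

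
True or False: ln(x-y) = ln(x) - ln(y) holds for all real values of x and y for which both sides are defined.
Claim: ln(x-y) = ln(x) - ln(y).
Test a specific point where both sides are defined: x = 4, y = 1.
LHS = ln(x-y) ≈ 1.0986
RHS = ln(x) - ln(y) ≈ 1.3863
Since 1.0986 ≠ 1.3863, the equation fails at this point, so it cannot hold for all real values of x and y for which both sides are defined.
ln(x) - ln(y) = ln(x/y), not ln(x-y).

Conclusion: False.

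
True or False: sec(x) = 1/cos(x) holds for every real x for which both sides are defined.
Claim: sec(x) = 1/cos(x).
Reasoning: sec(x) is by definition the reciprocal of cos(x), wherever cos(x) ≠ 0.
So the two sides agree for every real x for which both sides are defined.

Conclusion: True.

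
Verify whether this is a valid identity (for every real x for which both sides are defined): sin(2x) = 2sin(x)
No, this is NOT an identity.

Claim: sin(2x) = 2sin(x).
Test a specific point where both sides are defined: x = -π/3.
LHS = sin(2x) ≈ -0.8660
RHS = 2sin(x) ≈ -1.7321
Since -0.8660 ≠ -1.7321, the equation fails at this point, so it cannot hold for every real x for which both sides are defined.
The correct double-angle formula is sin(2x) = 2sin(x)cos(x).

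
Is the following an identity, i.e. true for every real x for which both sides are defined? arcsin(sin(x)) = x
No, this is NOT an identity.

Claim: arcsin(sin(x)) = x.
Test a specific point where both sides are defined: x = 2π/3.
LHS = arcsin(sin(x)) ≈ 1.0472
RHS = x ≈ 2.0944
Since 1.0472 ≠ 2.0944, the equation fails at this point, so it cannot hold for every real x for which both sides are defined.
arcsin only returns values in [-π/2, π/2], so arcsin(sin(x)) = x holds only for x in that interval, not for all real x.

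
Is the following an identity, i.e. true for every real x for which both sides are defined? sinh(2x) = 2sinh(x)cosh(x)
Claim: sinh(2x) = 2sinh(x)cosh(x).
Reasoning: 2sinh(x)cosh(x) = 2 · (e^x - e^-x)/2 · (e^x + e^-x)/2 = (e^(2x) - e^(-2x))/2 = sinh(2x).
So the two sides agree for every real x for which both sides are defined.

Conclusion: Yes, this is an identity.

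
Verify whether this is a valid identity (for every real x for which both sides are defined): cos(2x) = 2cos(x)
No, this is NOT an identity.

Claim: cos(2x) = 2cos(x).
Test a specific point where both sides are defined: x = 2π/3.
LHS = cos(2x) ≈ -0.5000
RHS = 2cos(x) ≈ -1.0000
Since -0.5000 ≠ -1.0000, the equation fails at this point, so it cannot hold for every real x for which both sides are defined.
The correct double-angle formula is cos(2x) = cos²x - sin²x.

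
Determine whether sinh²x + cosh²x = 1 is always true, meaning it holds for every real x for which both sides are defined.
Claim: sinh²x + cosh²x = 1.
Test a specific point where both sides are defined: x = -2.
LHS = sinh²x + cosh²x ≈ 27.3082
RHS = 1 ≈ 1.0000
Since 27.3082 ≠ 1.0000, the equation fails at this point, so it cannot hold for every real x for which both sides are defined.
The correct hyperbolic identity is cosh²x - sinh²x = 1 (a difference); the sum sinh²x + cosh²x equals cosh(2x).

Conclusion: No, this is NOT an identity.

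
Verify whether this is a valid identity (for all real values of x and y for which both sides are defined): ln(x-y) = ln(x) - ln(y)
No, this is NOT an identity.

Claim: ln(x-y) = ln(x) - ln(y).
Test a specific point where both sides are defined: x = 3, y = 3/2.
LHS = ln(x-y) ≈ 0.4055
RHS = ln(x) - ln(y) ≈ 0.6931
Since 0.4055 ≠ 0.6931, the equation fails at this point, so it cannot hold for all real values of x and y for which both sides are defined.
ln(x) - ln(y) = ln(x/y), not ln(x-y).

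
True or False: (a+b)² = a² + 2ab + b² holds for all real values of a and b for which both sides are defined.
True.

Claim: (a+b)² = a² + 2ab + b².
Reasoning: Expand: (a+b)² = (a+b)(a+b) = a·a + a·b + b·a + b·b = a² + 2ab + b².
So the two sides agree for all real values of a and b for which both sides are defined.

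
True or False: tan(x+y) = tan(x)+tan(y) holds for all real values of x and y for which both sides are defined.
Claim: tan(x+y) = tan(x)+tan(y).
Test a specific point where both sides are defined: x = 2π/3, y = -π/4.
LHS = tan(x+y) ≈ 3.7321
RHS = tan(x)+tan(y) ≈ -2.7321
Since 3.7321 ≠ -2.7321, the equation fails at this point, so it cannot hold for all real values of x and y for which both sides are defined.
The correct formula is tan(x+y) = (tan(x) + tan(y))/(1 - tan(x)tan(y)).

Conclusion: False.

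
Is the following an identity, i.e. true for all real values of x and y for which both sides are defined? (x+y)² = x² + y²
No, this is NOT an identity.

Claim: (x+y)² = x² + y².
Test a specific point where both sides are defined: x = -1, y = 1/2.
LHS = (x+y)² ≈ 0.2500
RHS = x² + y² ≈ 1.2500
Since 0.2500 ≠ 1.2500, the equation fails at this point, so it cannot hold for all real values of x and y for which both sides are defined.
The correct expansion is (x+y)² = x² + 2xy + y²; the cross term 2xy is missing.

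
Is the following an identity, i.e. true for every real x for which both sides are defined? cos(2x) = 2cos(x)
Claim: cos(2x) = 2cos(x).
Test a specific point where both sides are defined: x = -π/6.
LHS = cos(2x) ≈ 0.5000
RHS = 2cos(x) ≈ 1.7321
Since 0.5000 ≠ 1.7321, the equation fails at this point, so it cannot hold for every real x for which both sides are defined.
The correct double-angle formula is cos(2x) = cos²x - sin²x.

Conclusion: No, this is NOT an identity.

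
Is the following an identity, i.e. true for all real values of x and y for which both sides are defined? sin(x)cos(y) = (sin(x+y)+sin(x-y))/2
Yes, this is an identity.

Claim: sin(x)cos(y) = (sin(x+y)+sin(x-y))/2.
Reasoning: sin(x+y) = sin(x)cos(y) + cos(x)sin(y) and sin(x-y) = sin(x)cos(y) - cos(x)sin(y). Adding, sin(x+y) + sin(x-y) = 2sin(x)cos(y); divide by 2.
So the two sides agree for all real values of x and y for which both sides are defined.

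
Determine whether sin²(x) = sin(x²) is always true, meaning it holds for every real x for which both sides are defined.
No, this is NOT an identity.

Claim: sin²(x) = sin(x²).
Test a specific point where both sides are defined: x = π/3.
LHS = sin²(x) ≈ 0.7500
RHS = sin(x²) ≈ 0.8897
Since 0.7500 ≠ 0.8897, the equation fails at this point, so it cannot hold for every real x for which both sides are defined.
sin²(x) means (sin x)², squaring the output; sin(x²) squares the input. These are different functions.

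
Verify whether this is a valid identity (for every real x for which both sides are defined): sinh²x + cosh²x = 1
No, this is NOT an identity.

Claim: sinh²x + cosh²x = 1.
Test a specific point where both sides are defined: x = 1.
LHS = sinh²x + cosh²x ≈ 3.7622
RHS = 1 ≈ 1.0000
Since 3.7622 ≠ 1.0000, the equation fails at this point, so it cannot hold for every real x for which both sides are defined.
The correct hyperbolic identity is cosh²x - sinh²x = 1 (a difference); the sum sinh²x + cosh²x equals cosh(2x).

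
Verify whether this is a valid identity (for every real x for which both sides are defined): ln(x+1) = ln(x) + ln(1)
Claim: ln(x+1) = ln(x) + ln(1).
Test a specific point where both sides are defined: x = 3.
LHS = ln(x+1) ≈ 1.3863
RHS = ln(x) + ln(1) ≈ 1.0986
Since 1.3863 ≠ 1.0986, the equation fails at this point, so it cannot hold for every real x for which both sides are defined.
ln(1) = 0, so the right side is just ln(x), which differs from ln(x+1).

Conclusion: No, this is NOT an identity.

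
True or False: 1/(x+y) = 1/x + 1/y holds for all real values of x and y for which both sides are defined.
False.

Claim: 1/(x+y) = 1/x + 1/y.
Test a specific point where both sides are defined: x = 3, y = 3.
LHS = 1/(x+y) ≈ 0.1667
RHS = 1/x + 1/y ≈ 0.6667
Since 0.1667 ≠ 0.6667, the equation fails at this point, so it cannot hold for all real values of x and y for which both sides are defined.
1/x + 1/y = (x+y)/(xy), which is not 1/(x+y).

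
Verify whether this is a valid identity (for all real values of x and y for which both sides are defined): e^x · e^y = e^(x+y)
Yes, this is an identity.

Claim: e^x · e^y = e^(x+y).
Reasoning: This is the law of exponents for a common base: multiplying powers adds exponents. E.g. from the series, (Σ x^j/j!)(Σ y^k/k!) = Σ_m (Σ_{j+k=m} x^j y^k/(j!k!)) = Σ_m (x+y)^m/m! by the binomial theorem.
So the two sides agree for all real values of x and y for which both sides are defined.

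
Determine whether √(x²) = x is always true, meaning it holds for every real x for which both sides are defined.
Claim: √(x²) = x.
Test a specific point where both sides are defined: x = -2.
LHS = √(x²) ≈ 2.0000
RHS = x ≈ -2.0000
Since 2.0000 ≠ -2.0000, the equation fails at this point, so it cannot hold for every real x for which both sides are defined.
√(x²) = |x|, which differs from x whenever x < 0 (both sides are defined for every real x).

Conclusion: No, this is NOT an identity.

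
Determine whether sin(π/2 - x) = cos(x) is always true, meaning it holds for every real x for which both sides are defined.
Yes, this is an identity.

Claim: sin(π/2 - x) = cos(x).
Reasoning: Use sin(u - v) = sin(u)cos(v) - cos(u)sin(v) with u = π/2, v = x: sin(π/2)cos(x) - cos(π/2)sin(x) = 1·cos(x) - 0·sin(x) = cos(x).
So the two sides agree for every real x for which both sides are defined.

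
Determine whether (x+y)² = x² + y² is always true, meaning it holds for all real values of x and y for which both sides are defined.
No, this is NOT an identity.

Claim: (x+y)² = x² + y².
Test a specific point where both sides are defined: x = 1/2, y = 1/2.
LHS = (x+y)² ≈ 1.0000
RHS = x² + y² ≈ 0.5000
Since 1.0000 ≠ 0.5000, the equation fails at this point, so it cannot hold for all real values of x and y for which both sides are defined.
The correct expansion is (x+y)² = x² + 2xy + y²; the cross term 2xy is missing.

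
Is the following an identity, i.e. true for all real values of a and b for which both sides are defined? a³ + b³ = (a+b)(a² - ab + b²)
Claim: a³ + b³ = (a+b)(a² - ab + b²).
Reasoning: Expand the right side: (a+b)(a² - ab + b²) = a³ - a²b + ab² + a²b - ab² + b³ = a³ + b³ (the middle terms cancel in pairs).
So the two sides agree for all real values of a and b for which both sides are defined.

Conclusion: Yes, this is an identity.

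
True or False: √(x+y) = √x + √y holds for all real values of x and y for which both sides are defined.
Claim: √(x+y) = √x + √y.
Test a specific point where both sides are defined: x = 3, y = 1.
LHS = √(x+y) ≈ 2.0000
RHS = √x + √y ≈ 2.7321
Since 2.0000 ≠ 2.7321, the equation fails at this point, so it cannot hold for all real values of x and y for which both sides are defined.
Squaring the right side gives x + 2√(xy) + y, not x + y.

Conclusion: False.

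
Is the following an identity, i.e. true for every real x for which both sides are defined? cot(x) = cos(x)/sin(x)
Claim: cot(x) = cos(x)/sin(x).
Reasoning: cot(x) is defined as 1/tan(x) = 1/(sin(x)/cos(x)) = cos(x)/sin(x), wherever sin(x) ≠ 0.
So the two sides agree for every real x for which both sides are defined.

Conclusion: Yes, this is an identity.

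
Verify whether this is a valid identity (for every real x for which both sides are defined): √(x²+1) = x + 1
No, this is NOT an identity.

Claim: √(x²+1) = x + 1.
Test a specific point where both sides are defined: x = 1.
LHS = √(x²+1) ≈ 1.4142
RHS = x + 1 ≈ 2.0000
Since 1.4142 ≠ 2.0000, the equation fails at this point, so it cannot hold for every real x for which both sides are defined.
(x+1)² = x² + 2x + 1 ≠ x² + 1 unless x = 0.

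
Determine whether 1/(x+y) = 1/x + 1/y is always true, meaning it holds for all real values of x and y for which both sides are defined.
No, this is NOT an identity.

Claim: 1/(x+y) = 1/x + 1/y.
Test a specific point where both sides are defined: x = 1/2, y = 5.
LHS = 1/(x+y) ≈ 0.1818
RHS = 1/x + 1/y ≈ 2.2000
Since 0.1818 ≠ 2.2000, the equation fails at this point, so it cannot hold for all real values of x and y for which both sides are defined.
1/x + 1/y = (x+y)/(xy), which is not 1/(x+y).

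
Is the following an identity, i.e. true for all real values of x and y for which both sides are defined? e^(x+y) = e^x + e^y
Claim: e^(x+y) = e^x + e^y.
Test a specific point where both sides are defined: x = 5, y = 3/2.
LHS = e^(x+y) ≈ 665.1416
RHS = e^x + e^y ≈ 152.8948
Since 665.1416 ≠ 152.8948, the equation fails at this point, so it cannot hold for all real values of x and y for which both sides are defined.
The correct rule is e^(x+y) = e^x · e^y (a product, not a sum).

Conclusion: No, this is NOT an identity.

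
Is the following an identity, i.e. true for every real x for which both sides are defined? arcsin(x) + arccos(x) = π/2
Claim: arcsin(x) + arccos(x) = π/2.
Reasoning: Both sides are defined for -1 ≤ x ≤ 1. Let θ = arcsin(x), so sin θ = x and θ ∈ [-π/2, π/2]. Then cos(π/2 - θ) = sin θ = x and π/2 - θ ∈ [0, π], which is exactly the range of arccos, so arccos(x) = π/2 - θ. Adding: arcsin(x) + arccos(x) = θ + (π/2 - θ) = π/2.
So the two sides agree for every real x for which both sides are defined.

Conclusion: Yes, this is an identity.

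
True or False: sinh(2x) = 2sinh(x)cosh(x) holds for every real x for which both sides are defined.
Claim: sinh(2x) = 2sinh(x)cosh(x).
Reasoning: 2sinh(x)cosh(x) = 2 · (e^x - e^-x)/2 · (e^x + e^-x)/2 = (e^(2x) - e^(-2x))/2 = sinh(2x).
So the two sides agree for every real x for which both sides are defined.

Conclusion: True.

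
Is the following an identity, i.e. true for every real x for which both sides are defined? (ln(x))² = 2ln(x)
No, this is NOT an identity.

Claim: (ln(x))² = 2ln(x).
Test a specific point where both sides are defined: x = 4.
LHS = (ln(x))² ≈ 1.9218
RHS = 2ln(x) ≈ 2.7726
Since 1.9218 ≠ 2.7726, the equation fails at this point, so it cannot hold for every real x for which both sides are defined.
2ln(x) equals ln(x²), which is not the same as (ln x)².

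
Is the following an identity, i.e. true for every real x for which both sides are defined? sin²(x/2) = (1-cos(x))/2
Yes, this is an identity.

Claim: sin²(x/2) = (1-cos(x))/2.
Reasoning: Use cos(2θ) = 1 - 2sin²θ with θ = x/2: cos(x) = 1 - 2sin²(x/2). Solving for sin²(x/2) gives (1 - cos(x))/2.
So the two sides agree for every real x for which both sides are defined.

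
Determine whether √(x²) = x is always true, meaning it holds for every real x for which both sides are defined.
Claim: √(x²) = x.
Test a specific point where both sides are defined: x = -1.
LHS = √(x²) ≈ 1.0000
RHS = x ≈ -1.0000
Since 1.0000 ≠ -1.0000, the equation fails at this point, so it cannot hold for every real x for which both sides are defined.
√(x²) = |x|, which differs from x whenever x < 0 (both sides are defined for every real x).

Conclusion: No, this is NOT an identity.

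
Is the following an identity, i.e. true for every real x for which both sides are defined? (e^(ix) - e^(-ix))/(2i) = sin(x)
Claim: (e^(ix) - e^(-ix))/(2i) = sin(x).
Reasoning: By Euler's formula e^(ix) = cos(x) + i·sin(x) and e^(-ix) = cos(x) - i·sin(x). Subtracting cancels the cosine terms: e^(ix) - e^(-ix) = 2i·sin(x); divide by 2i.
So the two sides agree for every real x for which both sides are defined.

Conclusion: Yes, this is an identity.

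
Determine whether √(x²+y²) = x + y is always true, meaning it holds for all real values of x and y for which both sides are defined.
Claim: √(x²+y²) = x + y.
Test a specific point where both sides are defined: x = 1, y = 3.
LHS = √(x²+y²) ≈ 3.1623
RHS = x + y ≈ 4.0000
Since 3.1623 ≠ 4.0000, the equation fails at this point, so it cannot hold for all real values of x and y for which both sides are defined.
(x+y)² = x² + 2xy + y², not x² + y², so the square root does not split this way.

Conclusion: No, this is NOT an identity.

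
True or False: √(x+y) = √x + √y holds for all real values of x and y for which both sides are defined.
Claim: √(x+y) = √x + √y.
Test a specific point where both sides are defined: x = 4, y = 3/2.
LHS = √(x+y) ≈ 2.3452
RHS = √x + √y ≈ 3.2247
Since 2.3452 ≠ 3.2247, the equation fails at this point, so it cannot hold for all real values of x and y for which both sides are defined.
Squaring the right side gives x + 2√(xy) + y, not x + y.

Conclusion: False.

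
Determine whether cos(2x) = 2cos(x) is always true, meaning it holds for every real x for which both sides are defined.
No, this is NOT an identity.

Claim: cos(2x) = 2cos(x).
Test a specific point where both sides are defined: x = π/4.
LHS = cos(2x) ≈ 0.0000
RHS = 2cos(x) ≈ 1.4142
Since 0.0000 ≠ 1.4142, the equation fails at this point, so it cannot hold for every real x for which both sides are defined.
The correct double-angle formula is cos(2x) = cos²x - sin²x.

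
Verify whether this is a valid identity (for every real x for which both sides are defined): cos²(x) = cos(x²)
Claim: cos²(x) = cos(x²).
Test a specific point where both sides are defined: x = π/6.
LHS = cos²(x) ≈ 0.7500
RHS = cos(x²) ≈ 0.9627
Since 0.7500 ≠ 0.9627, the equation fails at this point, so it cannot hold for every real x for which both sides are defined.
cos²(x) means (cos x)², squaring the output; cos(x²) squares the input. These are different functions.

Conclusion: No, this is NOT an identity.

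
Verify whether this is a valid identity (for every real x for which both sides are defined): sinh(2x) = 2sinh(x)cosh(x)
Yes, this is an identity.

Claim: sinh(2x) = 2sinh(x)cosh(x).
Reasoning: 2sinh(x)cosh(x) = 2 · (e^x - e^-x)/2 · (e^x + e^-x)/2 = (e^(2x) - e^(-2x))/2 = sinh(2x).
So the two sides agree for every real x for which both sides are defined.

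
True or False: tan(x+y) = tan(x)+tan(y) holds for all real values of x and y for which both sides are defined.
False.

Claim: tan(x+y) = tan(x)+tan(y).
Test a specific point where both sides are defined: x = 3π/4, y = π/6.
LHS = tan(x+y) ≈ -0.2679
RHS = tan(x)+tan(y) ≈ -0.4226
Since -0.2679 ≠ -0.4226, the equation fails at this point, so it cannot hold for all real values of x and y for which both sides are defined.
The correct formula is tan(x+y) = (tan(x) + tan(y))/(1 - tan(x)tan(y)).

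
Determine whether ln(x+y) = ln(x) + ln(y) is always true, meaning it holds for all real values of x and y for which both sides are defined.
Claim: ln(x+y) = ln(x) + ln(y).
Test a specific point where both sides are defined: x = 5, y = 3/2.
LHS = ln(x+y) ≈ 1.8718
RHS = ln(x) + ln(y) ≈ 2.0149
Since 1.8718 ≠ 2.0149, the equation fails at this point, so it cannot hold for all real values of x and y for which both sides are defined.
ln(x) + ln(y) = ln(xy), not ln(x+y).

Conclusion: No, this is NOT an identity.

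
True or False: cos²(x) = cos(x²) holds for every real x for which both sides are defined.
Claim: cos²(x) = cos(x²).
Test a specific point where both sides are defined: x = π/4.
LHS = cos²(x) ≈ 0.5000
RHS = cos(x²) ≈ 0.8157
Since 0.5000 ≠ 0.8157, the equation fails at this point, so it cannot hold for every real x for which both sides are defined.
cos²(x) means (cos x)², squaring the output; cos(x²) squares the input. These are different functions.

Conclusion: False.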